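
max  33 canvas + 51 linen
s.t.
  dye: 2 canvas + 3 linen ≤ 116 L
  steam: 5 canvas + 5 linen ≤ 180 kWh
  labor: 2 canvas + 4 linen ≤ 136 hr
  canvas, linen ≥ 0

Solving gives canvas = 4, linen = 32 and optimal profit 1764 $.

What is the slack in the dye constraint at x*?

dye used = 2·4 + 3·32 = 104; slack = 116 − 104 = 12.

12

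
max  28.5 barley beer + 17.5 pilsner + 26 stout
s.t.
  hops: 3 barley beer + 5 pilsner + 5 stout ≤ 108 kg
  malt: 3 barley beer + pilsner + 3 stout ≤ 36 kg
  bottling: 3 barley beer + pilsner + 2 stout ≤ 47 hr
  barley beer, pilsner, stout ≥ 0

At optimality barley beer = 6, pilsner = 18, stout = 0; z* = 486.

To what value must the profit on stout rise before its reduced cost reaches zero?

32.5

Check each constraint at x*: hops 108/108 (tight); malt 36/36 (tight); bottling 36/47 (slack 11).
Since bottling is not tight, its dual is 0.
From A_Bᵀ y = c: 3·y_hops + 3·y_malt = 28.5; 5·y_hops + 1·y_malt = 17.5.
→ y_hops = 2 and y_malt = 7.5.
stout enters the basis when its profit ≥ yᵀa₃ = 2·5 + 7.5·3 = 32.5.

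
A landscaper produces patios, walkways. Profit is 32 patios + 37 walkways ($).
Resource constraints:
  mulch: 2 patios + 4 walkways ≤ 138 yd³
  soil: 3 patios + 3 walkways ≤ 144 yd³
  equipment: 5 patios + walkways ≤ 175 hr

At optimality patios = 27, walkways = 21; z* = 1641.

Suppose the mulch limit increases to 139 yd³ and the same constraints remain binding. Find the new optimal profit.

Binding: mulch and soil. Non-binding: equipment (19 unused).
Since equipment is not tight, its dual is 0.
The binding rows give the dual system: 2·y_mulch + 3·y_soil = 32 and 4·y_mulch + 3·y_soil = 37.
This yields shadow prices y_mulch = 2.5, y_soil = 9.
Δz = y_mulch·Δb = 2.5 × (1) = 2.5, so new z* = 1641 + 2.5 = 1643.5.

1643.5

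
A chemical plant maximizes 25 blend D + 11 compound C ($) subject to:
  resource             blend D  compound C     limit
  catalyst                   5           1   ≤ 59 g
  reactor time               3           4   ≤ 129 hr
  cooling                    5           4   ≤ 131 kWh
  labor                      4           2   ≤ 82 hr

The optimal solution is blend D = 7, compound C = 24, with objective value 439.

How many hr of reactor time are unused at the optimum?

reactor time used = 3·7 + 4·24 = 117; slack = 129 − 117 = 12.

12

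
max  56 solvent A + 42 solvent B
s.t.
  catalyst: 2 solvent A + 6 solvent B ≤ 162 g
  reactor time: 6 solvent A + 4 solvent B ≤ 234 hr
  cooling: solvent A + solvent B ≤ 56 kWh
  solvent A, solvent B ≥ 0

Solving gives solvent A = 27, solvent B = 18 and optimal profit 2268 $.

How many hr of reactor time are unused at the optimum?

0

reactor time used = 6·27 + 4·18 = 234; slack = 234 − 234 = 0.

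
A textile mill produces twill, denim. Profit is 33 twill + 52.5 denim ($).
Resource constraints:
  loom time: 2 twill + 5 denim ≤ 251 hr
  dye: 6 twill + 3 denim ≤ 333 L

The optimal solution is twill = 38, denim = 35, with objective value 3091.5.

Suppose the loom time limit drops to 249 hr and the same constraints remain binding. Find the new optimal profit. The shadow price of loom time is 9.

3073.5

Δb = -2, so new z* = 3091.5 + (9)·(-2) = 3091.5 − 18 = 3073.5.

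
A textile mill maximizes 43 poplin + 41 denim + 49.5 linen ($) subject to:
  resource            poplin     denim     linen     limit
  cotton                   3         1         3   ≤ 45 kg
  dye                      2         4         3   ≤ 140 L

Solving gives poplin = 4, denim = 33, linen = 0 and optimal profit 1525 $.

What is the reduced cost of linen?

-1.5

Check each constraint at x*: cotton 45/45 (tight); dye 140/140 (tight).
From A_Bᵀ y = c: 3·y_cotton + 2·y_dye = 43; 1·y_cotton + 4·y_dye = 41.
→ y_cotton = 9 and y_dye = 8.
Reduced cost of linen: c₃ − yᵀa₃ = 49.5 − (9·3 + 8·3) = 49.5 − 51 = -1.5.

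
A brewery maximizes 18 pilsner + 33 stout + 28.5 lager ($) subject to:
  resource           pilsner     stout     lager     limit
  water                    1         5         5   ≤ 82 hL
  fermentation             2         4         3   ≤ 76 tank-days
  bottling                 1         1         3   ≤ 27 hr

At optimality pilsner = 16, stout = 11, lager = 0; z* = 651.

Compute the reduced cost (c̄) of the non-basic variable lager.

-3

At the optimum: water uses 71 of 82 (slack = 11); fermentation uses 76 of 76 (binding); bottling uses 27 of 27 (binding).
By complementary slackness, y = 0 for the non-binding constraint.
The binding rows give the dual system: 2·y_fermentation + 1·y_bottling = 18 and 4·y_fermentation + 1·y_bottling = 33.
Solving: y_fermentation = 7.5, y_bottling = 3.
Reduced cost of lager: c₃ − yᵀa₃ = 28.5 − (7.5·3 + 3·3) = 28.5 − 31.5 = -3.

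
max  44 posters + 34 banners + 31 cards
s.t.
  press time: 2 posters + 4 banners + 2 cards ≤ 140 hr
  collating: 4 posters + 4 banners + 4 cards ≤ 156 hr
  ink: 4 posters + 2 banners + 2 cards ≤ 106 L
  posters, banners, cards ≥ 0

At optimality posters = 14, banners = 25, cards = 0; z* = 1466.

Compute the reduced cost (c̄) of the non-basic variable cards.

Check each constraint at x*: press time 128/140 (slack 12); collating 156/156 (tight); ink 106/106 (tight).
Since press time is not tight, its dual is 0.
From A_Bᵀ y = c: 4·y_collating + 4·y_ink = 44; 4·y_collating + 2·y_ink = 34.
This yields shadow prices y_collating = 6, y_ink = 5.
Reduced cost of cards: c₃ − yᵀa₃ = 31 − (6·4 + 5·2) = 31 − 34 = -3.

-3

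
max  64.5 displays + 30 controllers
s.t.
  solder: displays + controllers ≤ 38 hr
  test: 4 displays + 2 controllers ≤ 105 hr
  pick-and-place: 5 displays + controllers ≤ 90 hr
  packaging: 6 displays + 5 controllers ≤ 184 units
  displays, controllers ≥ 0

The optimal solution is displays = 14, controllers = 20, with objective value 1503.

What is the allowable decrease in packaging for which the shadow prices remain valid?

Binding constraints: pick-and-place, packaging. The basis is B = [[5,1],[6,5]] with det 19.
Per unit decrease in packaging, x* moves by d = (0.0526, -0.2632).
The basis stays optimal until controllers reaches 0; allowable decrease = 76 units.

76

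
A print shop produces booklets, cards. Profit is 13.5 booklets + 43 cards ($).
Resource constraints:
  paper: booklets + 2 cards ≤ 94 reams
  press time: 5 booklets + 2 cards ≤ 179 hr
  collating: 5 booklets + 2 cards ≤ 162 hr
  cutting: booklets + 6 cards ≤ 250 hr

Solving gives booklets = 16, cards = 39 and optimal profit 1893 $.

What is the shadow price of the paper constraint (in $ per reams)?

Binding: paper and cutting. Non-binding: press time (21 unused), collating (4 unused).
Slack constraints have shadow price 0 (complementary slackness).
The binding rows give the dual system: 1·y_paper + 1·y_cutting = 13.5 and 2·y_paper + 6·y_cutting = 43.
This yields shadow prices y_paper = 9.5, y_cutting = 4.
Shadow price of paper = 9.5.

9.5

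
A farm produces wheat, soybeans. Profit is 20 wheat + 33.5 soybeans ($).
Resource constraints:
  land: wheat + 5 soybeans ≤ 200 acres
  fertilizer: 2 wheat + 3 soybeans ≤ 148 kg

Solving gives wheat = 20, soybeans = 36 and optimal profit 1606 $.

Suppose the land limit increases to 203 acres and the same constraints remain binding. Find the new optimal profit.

Check each constraint at x*: land 200/200 (tight); fertilizer 148/148 (tight).
Dual feasibility on the basic columns requires 1·y_land + 2·y_fertilizer = 20, 5·y_land + 3·y_fertilizer = 33.5.
This yields shadow prices y_land = 1, y_fertilizer = 9.5.
Δz = y_land·Δb = 1 × (3) = 3, so new z* = 1606 + 3 = 1609.

1609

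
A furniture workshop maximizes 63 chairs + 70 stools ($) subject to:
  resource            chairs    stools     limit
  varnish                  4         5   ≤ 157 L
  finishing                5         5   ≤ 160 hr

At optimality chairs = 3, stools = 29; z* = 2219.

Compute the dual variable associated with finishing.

7

At the optimum: varnish uses 157 of 157 (binding); finishing uses 160 of 160 (binding).
From A_Bᵀ y = c: 4·y_varnish + 5·y_finishing = 63; 5·y_varnish + 5·y_finishing = 70.
Solving: y_varnish = 7, y_finishing = 7.
Shadow price of finishing = 7.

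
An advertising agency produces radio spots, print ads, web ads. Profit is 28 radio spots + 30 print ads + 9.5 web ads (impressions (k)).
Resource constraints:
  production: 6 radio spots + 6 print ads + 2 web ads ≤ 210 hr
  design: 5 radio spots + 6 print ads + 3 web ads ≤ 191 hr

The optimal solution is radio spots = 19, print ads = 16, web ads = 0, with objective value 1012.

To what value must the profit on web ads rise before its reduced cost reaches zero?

Both production and design are binding at x*.
Dual feasibility on the basic columns requires 6·y_production + 5·y_design = 28, 6·y_production + 6·y_design = 30.
→ y_production = 3 and y_design = 2.
web ads enters the basis when its profit ≥ yᵀa₃ = 3·2 + 2·3 = 12.

12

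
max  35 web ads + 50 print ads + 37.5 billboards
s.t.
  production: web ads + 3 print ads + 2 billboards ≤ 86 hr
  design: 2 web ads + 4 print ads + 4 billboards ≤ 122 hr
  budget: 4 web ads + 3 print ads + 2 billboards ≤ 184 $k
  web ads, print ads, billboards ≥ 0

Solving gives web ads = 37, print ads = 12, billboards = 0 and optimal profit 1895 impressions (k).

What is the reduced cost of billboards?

-8.5

Check each constraint at x*: production 73/86 (slack 13); design 122/122 (tight); budget 184/184 (tight).
Slack constraints have shadow price 0 (complementary slackness).
The binding rows give the dual system: 2·y_design + 4·y_budget = 35 and 4·y_design + 3·y_budget = 50.
This yields shadow prices y_design = 9.5, y_budget = 4.
Reduced cost of billboards: c₃ − yᵀa₃ = 37.5 − (9.5·4 + 4·2) = 37.5 − 46 = -8.5.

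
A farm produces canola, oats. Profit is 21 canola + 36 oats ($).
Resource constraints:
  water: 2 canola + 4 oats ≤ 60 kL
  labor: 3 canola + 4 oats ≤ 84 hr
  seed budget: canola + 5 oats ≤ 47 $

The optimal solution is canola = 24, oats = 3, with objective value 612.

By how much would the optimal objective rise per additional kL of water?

6

Binding: water and labor. Non-binding: seed budget (8 unused).
Since seed budget is not tight, its dual is 0.
Dual feasibility on the basic columns requires 2·y_water + 3·y_labor = 21, 4·y_water + 4·y_labor = 36.
Solving: y_water = 6, y_labor = 3.
Shadow price of water = 6.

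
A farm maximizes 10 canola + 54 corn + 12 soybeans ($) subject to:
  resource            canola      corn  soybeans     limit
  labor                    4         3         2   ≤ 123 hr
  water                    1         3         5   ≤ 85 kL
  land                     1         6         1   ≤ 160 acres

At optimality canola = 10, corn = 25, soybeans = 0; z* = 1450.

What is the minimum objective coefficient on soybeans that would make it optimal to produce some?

18

Binding: water and land. Non-binding: labor (8 unused).
Slack constraints have shadow price 0 (complementary slackness).
Dual feasibility on the basic columns requires 1·y_water + 1·y_land = 10, 3·y_water + 6·y_land = 54.
This yields shadow prices y_water = 2, y_land = 8.
soybeans enters the basis when its profit ≥ yᵀa₃ = 2·5 + 8·1 = 18.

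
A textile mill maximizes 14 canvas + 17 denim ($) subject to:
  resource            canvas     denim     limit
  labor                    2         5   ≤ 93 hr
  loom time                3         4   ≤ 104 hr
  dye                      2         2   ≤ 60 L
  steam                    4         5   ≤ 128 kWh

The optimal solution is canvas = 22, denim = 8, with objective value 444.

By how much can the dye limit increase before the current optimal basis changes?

Binding constraints: dye, steam. The basis is B = [[2,2],[4,5]] with det 2.
Per unit increase in dye, x* moves by d = (2.5, -2).
The basis stays optimal until denim reaches 0; allowable increase = 4 L.

4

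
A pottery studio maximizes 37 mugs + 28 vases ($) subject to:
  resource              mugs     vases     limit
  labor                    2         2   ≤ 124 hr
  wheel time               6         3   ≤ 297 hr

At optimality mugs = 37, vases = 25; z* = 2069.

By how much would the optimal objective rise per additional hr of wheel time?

Both labor and wheel time are binding at x*.
The binding rows give the dual system: 2·y_labor + 6·y_wheel time = 37 and 2·y_labor + 3·y_wheel time = 28.
→ y_labor = 9.5 and y_wheel time = 3.
Shadow price of wheel time = 3.

3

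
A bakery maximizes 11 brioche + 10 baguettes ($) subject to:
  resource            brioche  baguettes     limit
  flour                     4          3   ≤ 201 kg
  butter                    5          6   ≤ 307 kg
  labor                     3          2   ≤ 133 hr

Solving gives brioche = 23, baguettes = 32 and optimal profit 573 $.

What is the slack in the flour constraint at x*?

13

flour used = 4·23 + 3·32 = 188; slack = 201 − 188 = 13.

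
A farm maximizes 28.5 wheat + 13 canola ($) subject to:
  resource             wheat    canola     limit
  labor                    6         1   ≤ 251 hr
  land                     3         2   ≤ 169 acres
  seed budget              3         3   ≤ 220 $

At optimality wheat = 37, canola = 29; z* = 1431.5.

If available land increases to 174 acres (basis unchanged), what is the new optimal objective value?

Check each constraint at x*: labor 251/251 (tight); land 169/169 (tight); seed budget 198/220 (slack 22).
Since seed budget is not tight, its dual is 0.
Dual feasibility on the basic columns requires 6·y_labor + 3·y_land = 28.5, 1·y_labor + 2·y_land = 13.
This yields shadow prices y_labor = 2, y_land = 5.5.
Δz = y_land·Δb = 5.5 × (5) = 27.5, so new z* = 1431.5 + 27.5 = 1459.

1459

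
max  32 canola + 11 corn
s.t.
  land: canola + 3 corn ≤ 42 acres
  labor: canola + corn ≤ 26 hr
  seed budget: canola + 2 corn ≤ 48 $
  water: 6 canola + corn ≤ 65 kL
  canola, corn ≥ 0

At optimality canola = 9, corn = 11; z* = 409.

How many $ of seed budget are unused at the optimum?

seed budget used = 1·9 + 2·11 = 31; slack = 48 − 31 = 17.

17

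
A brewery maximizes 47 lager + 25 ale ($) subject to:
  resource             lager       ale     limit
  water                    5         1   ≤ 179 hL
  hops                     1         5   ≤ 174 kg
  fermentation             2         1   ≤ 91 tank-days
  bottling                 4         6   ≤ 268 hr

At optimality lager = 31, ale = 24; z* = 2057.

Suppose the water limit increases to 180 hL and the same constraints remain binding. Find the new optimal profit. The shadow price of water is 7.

Δb = 1, so new z* = 2057 + (7)·(1) = 2057 + 7 = 2064.

2064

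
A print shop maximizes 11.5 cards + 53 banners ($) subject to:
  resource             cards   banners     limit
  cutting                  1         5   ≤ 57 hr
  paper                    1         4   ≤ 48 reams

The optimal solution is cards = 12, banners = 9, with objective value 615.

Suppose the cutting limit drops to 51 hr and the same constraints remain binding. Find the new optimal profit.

573

Both cutting and paper are binding at x*.
The binding rows give the dual system: 1·y_cutting + 1·y_paper = 11.5 and 5·y_cutting + 4·y_paper = 53.
→ y_cutting = 7 and y_paper = 4.5.
Δz = y_cutting·Δb = 7 × (-6) = -42, so new z* = 615 − 42 = 573.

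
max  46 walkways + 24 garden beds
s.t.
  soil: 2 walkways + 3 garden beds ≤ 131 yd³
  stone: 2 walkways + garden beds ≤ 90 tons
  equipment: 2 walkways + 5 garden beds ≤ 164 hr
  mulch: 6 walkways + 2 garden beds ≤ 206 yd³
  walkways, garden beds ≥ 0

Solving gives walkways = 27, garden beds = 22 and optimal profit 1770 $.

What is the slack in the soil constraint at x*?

soil used = 2·27 + 3·22 = 120; slack = 131 − 120 = 11.

11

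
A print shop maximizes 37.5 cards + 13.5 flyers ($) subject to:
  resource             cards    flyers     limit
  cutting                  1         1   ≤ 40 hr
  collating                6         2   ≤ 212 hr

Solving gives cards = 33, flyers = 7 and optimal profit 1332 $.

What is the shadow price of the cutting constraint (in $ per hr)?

1.5

At the optimum: cutting uses 40 of 40 (binding); collating uses 212 of 212 (binding).
From A_Bᵀ y = c: 1·y_cutting + 6·y_collating = 37.5; 1·y_cutting + 2·y_collating = 13.5.
Solving: y_cutting = 1.5, y_collating = 6.
Shadow price of cutting = 1.5.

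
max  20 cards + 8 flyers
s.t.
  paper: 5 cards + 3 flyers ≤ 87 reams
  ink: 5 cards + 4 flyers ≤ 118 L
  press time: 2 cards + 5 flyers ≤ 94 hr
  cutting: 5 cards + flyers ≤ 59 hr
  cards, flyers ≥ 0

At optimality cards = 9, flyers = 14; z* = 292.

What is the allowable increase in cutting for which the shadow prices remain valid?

28

Binding constraints: paper, cutting. The basis is B = [[5,3],[5,1]] with det -10.
Per unit increase in cutting, x* moves by d = (0.3, -0.5).
The basis stays optimal until flyers reaches 0; allowable increase = 28 hr.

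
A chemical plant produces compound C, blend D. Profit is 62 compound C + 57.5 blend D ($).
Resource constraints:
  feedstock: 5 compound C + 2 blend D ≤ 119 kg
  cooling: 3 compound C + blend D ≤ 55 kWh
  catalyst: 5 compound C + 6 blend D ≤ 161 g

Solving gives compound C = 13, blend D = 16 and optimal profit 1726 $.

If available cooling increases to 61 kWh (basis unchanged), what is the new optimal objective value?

Check each constraint at x*: feedstock 97/119 (slack 22); cooling 55/55 (tight); catalyst 161/161 (tight).
By complementary slackness, y = 0 for the non-binding constraint.
From A_Bᵀ y = c: 3·y_cooling + 5·y_catalyst = 62; 1·y_cooling + 6·y_catalyst = 57.5.
→ y_cooling = 6.5 and y_catalyst = 8.5.
Δz = y_cooling·Δb = 6.5 × (6) = 39, so new z* = 1726 + 39 = 1765.

1765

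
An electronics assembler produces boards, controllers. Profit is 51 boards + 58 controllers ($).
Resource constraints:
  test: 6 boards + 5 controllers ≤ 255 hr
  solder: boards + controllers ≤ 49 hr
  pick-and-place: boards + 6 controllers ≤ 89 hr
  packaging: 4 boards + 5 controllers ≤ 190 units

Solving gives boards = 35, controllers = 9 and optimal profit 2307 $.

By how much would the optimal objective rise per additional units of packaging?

Binding: test and pick-and-place. Non-binding: solder (5 unused), packaging (5 unused).
By complementary slackness, y = 0 for the non-binding constraints.
Dual feasibility on the basic columns requires 6·y_test + 1·y_pick-and-place = 51, 5·y_test + 6·y_pick-and-place = 58.
Solving: y_test = 8, y_pick-and-place = 3.
Shadow price of packaging = 0.

0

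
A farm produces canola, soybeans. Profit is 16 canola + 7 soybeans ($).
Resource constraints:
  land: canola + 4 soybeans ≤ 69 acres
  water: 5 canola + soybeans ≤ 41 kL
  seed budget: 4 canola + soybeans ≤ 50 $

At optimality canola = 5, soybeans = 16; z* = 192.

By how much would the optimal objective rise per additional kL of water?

3

Check each constraint at x*: land 69/69 (tight); water 41/41 (tight); seed budget 36/50 (slack 14).
By complementary slackness, y = 0 for the non-binding constraint.
From A_Bᵀ y = c: 1·y_land + 5·y_water = 16; 4·y_land + 1·y_water = 7.
Solving: y_land = 1, y_water = 3.
Shadow price of water = 3.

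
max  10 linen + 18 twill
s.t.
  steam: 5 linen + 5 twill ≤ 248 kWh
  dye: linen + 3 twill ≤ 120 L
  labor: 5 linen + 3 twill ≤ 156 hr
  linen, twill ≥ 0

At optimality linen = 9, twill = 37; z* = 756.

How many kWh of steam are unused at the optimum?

18

steam used = 5·9 + 5·37 = 230; slack = 248 − 230 = 18.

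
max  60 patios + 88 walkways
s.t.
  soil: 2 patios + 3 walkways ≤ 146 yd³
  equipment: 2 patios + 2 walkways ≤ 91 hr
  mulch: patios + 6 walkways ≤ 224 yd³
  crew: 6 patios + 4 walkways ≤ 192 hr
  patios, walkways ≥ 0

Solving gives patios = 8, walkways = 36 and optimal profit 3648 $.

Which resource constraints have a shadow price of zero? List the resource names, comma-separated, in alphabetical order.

equipment, soil

soil: 124/146 (slack 22)
equipment: 88/91 (slack 3)
mulch: 224/224 (binding)
crew: 192/192 (binding)
By complementary slackness, a constraint with positive slack has shadow price 0 → equipment, soil.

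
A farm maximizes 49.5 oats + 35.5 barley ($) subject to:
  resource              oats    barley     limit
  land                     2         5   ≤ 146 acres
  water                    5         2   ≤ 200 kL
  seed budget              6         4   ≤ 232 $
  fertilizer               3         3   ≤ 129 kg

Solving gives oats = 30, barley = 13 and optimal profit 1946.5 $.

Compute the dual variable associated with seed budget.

At the optimum: land uses 125 of 146 (slack = 21); water uses 176 of 200 (slack = 24); seed budget uses 232 of 232 (binding); fertilizer uses 129 of 129 (binding).
Slack constraints have shadow price 0 (complementary slackness).
The binding rows give the dual system: 6·y_seed budget + 3·y_fertilizer = 49.5 and 4·y_seed budget + 3·y_fertilizer = 35.5.
This yields shadow prices y_seed budget = 7, y_fertilizer = 2.5.
Shadow price of seed budget = 7.

7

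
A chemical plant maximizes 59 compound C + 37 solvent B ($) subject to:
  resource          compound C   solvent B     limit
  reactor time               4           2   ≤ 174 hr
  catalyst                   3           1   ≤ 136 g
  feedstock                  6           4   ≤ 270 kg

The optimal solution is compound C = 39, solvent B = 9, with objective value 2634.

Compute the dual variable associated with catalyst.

Check each constraint at x*: reactor time 174/174 (tight); catalyst 126/136 (slack 10); feedstock 270/270 (tight).
By complementary slackness, y = 0 for the non-binding constraint.
From A_Bᵀ y = c: 4·y_reactor time + 6·y_feedstock = 59; 2·y_reactor time + 4·y_feedstock = 37.
Solving: y_reactor time = 3.5, y_feedstock = 7.5.
Shadow price of catalyst = 0.

0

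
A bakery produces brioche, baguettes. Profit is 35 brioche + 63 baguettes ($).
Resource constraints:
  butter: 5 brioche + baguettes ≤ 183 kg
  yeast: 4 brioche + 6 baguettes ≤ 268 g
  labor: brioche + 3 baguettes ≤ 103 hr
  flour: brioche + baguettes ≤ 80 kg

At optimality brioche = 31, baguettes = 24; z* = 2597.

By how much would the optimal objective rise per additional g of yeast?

7

Check each constraint at x*: butter 179/183 (slack 4); yeast 268/268 (tight); labor 103/103 (tight); flour 55/80 (slack 25).
Since butter, flour are not tight, their duals are 0.
The binding rows give the dual system: 4·y_yeast + 1·y_labor = 35 and 6·y_yeast + 3·y_labor = 63.
→ y_yeast = 7 and y_labor = 7.
Shadow price of yeast = 7.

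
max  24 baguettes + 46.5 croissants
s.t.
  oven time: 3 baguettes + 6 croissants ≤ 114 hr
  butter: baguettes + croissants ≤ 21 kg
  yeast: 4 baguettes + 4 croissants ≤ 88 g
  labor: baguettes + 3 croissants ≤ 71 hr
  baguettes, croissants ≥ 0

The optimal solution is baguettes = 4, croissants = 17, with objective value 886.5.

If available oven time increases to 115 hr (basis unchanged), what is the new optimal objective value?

Check each constraint at x*: oven time 114/114 (tight); butter 21/21 (tight); yeast 84/88 (slack 4); labor 55/71 (slack 16).
By complementary slackness, y = 0 for the non-binding constraints.
The binding rows give the dual system: 3·y_oven time + 1·y_butter = 24 and 6·y_oven time + 1·y_butter = 46.5.
→ y_oven time = 7.5 and y_butter = 1.5.
Δz = y_oven time·Δb = 7.5 × (1) = 7.5, so new z* = 886.5 + 7.5 = 894.

894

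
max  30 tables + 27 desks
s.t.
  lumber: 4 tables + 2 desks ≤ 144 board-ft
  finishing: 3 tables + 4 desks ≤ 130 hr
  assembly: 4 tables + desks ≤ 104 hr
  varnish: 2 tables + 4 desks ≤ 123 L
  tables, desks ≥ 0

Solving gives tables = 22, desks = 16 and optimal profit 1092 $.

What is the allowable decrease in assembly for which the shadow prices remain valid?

Binding constraints: finishing, assembly. The basis is B = [[3,4],[4,1]] with det -13.
Per unit decrease in assembly, x* moves by d = (-0.3077, 0.2308).
The basis stays optimal until varnish becomes binding; allowable decrease = 48.75 hr.

48.75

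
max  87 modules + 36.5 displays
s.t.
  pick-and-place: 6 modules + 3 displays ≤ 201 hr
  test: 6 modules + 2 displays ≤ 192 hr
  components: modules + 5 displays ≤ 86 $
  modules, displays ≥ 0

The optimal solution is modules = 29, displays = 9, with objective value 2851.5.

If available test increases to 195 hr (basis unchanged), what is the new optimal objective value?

Binding: pick-and-place and test. Non-binding: components (12 unused).
Slack constraints have shadow price 0 (complementary slackness).
From A_Bᵀ y = c: 6·y_pick-and-place + 6·y_test = 87; 3·y_pick-and-place + 2·y_test = 36.5.
→ y_pick-and-place = 7.5 and y_test = 7.
Δz = y_test·Δb = 7 × (3) = 21, so new z* = 2851.5 + 21 = 2872.5.

2872.5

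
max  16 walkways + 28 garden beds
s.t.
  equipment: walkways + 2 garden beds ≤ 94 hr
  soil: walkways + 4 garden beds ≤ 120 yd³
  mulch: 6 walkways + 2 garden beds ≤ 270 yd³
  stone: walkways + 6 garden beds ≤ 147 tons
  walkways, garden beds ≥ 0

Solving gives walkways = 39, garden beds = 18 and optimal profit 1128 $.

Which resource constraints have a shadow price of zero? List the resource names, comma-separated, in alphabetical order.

equipment: 75/94 (slack 19)
soil: 111/120 (slack 9)
mulch: 270/270 (binding)
stone: 147/147 (binding)
By complementary slackness, a constraint with positive slack has shadow price 0 → equipment, soil.

equipment, soil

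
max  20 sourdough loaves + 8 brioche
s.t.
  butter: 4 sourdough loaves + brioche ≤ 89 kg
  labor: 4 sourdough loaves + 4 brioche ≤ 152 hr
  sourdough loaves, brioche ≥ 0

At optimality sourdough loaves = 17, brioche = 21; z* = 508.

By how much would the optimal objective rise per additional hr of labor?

1

Check each constraint at x*: butter 89/89 (tight); labor 152/152 (tight).
From A_Bᵀ y = c: 4·y_butter + 4·y_labor = 20; 1·y_butter + 4·y_labor = 8.
→ y_butter = 4 and y_labor = 1.
Shadow price of labor = 1.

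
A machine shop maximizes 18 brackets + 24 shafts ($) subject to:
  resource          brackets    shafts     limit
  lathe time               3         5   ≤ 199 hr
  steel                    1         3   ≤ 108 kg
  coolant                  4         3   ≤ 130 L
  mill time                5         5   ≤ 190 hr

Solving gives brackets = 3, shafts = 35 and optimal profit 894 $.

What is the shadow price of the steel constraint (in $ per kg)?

3

Check each constraint at x*: lathe time 184/199 (slack 15); steel 108/108 (tight); coolant 117/130 (slack 13); mill time 190/190 (tight).
By complementary slackness, y = 0 for the non-binding constraints.
From A_Bᵀ y = c: 1·y_steel + 5·y_mill time = 18; 3·y_steel + 5·y_mill time = 24.
This yields shadow prices y_steel = 3, y_mill time = 3.
Shadow price of steel = 3.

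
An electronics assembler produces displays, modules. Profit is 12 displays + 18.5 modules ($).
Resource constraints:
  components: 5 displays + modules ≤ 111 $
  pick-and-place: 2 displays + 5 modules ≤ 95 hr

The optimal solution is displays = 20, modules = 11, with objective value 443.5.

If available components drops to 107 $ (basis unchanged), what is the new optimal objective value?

Check each constraint at x*: components 111/111 (tight); pick-and-place 95/95 (tight).
Dual feasibility on the basic columns requires 5·y_components + 2·y_pick-and-place = 12, 1·y_components + 5·y_pick-and-place = 18.5.
Solving: y_components = 1, y_pick-and-place = 3.5.
Δz = y_components·Δb = 1 × (-4) = -4, so new z* = 443.5 − 4 = 439.5.

439.5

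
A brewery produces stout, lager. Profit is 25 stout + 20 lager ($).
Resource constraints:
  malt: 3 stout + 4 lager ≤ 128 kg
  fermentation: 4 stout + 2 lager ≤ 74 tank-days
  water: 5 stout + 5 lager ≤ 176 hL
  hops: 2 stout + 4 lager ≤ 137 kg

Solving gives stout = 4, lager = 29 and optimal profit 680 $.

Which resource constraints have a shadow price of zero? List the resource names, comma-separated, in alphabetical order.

malt: 128/128 (binding)
fermentation: 74/74 (binding)
water: 165/176 (slack 11)
hops: 124/137 (slack 13)
By complementary slackness, a constraint with positive slack has shadow price 0 → hops, water.

hops, water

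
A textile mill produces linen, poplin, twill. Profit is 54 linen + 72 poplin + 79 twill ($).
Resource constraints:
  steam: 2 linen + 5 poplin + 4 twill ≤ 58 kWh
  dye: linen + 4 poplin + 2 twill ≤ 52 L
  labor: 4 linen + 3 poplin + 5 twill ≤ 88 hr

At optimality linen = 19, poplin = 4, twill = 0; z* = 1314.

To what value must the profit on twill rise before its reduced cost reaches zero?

81

Check each constraint at x*: steam 58/58 (tight); dye 35/52 (slack 17); labor 88/88 (tight).
By complementary slackness, y = 0 for the non-binding constraint.
From A_Bᵀ y = c: 2·y_steam + 4·y_labor = 54; 5·y_steam + 3·y_labor = 72.
Solving: y_steam = 9, y_labor = 9.
twill enters the basis when its profit ≥ yᵀa₃ = 9·4 + 9·5 = 81.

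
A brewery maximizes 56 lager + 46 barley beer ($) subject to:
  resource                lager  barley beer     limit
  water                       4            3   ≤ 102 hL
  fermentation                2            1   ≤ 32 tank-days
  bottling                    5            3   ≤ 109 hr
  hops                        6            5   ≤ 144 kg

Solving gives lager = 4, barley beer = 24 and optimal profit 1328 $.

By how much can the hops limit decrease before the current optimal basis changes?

Binding constraints: fermentation, hops. The basis is B = [[2,1],[6,5]] with det 4.
Per unit decrease in hops, x* moves by d = (0.25, -0.5).
The basis stays optimal until barley beer reaches 0; allowable decrease = 48 kg.

48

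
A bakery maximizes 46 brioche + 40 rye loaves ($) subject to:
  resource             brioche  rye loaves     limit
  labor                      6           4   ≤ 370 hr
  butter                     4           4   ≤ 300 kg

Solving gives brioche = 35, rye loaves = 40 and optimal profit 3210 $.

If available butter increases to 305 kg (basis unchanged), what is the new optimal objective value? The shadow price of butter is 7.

Δb = 5, so new z* = 3210 + (7)·(5) = 3210 + 35 = 3245.

3245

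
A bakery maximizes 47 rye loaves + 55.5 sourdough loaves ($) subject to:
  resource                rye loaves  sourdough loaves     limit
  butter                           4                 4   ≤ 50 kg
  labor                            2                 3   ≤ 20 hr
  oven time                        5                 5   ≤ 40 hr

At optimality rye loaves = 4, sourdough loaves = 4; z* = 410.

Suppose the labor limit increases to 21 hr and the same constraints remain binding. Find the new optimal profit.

418.5

Check each constraint at x*: butter 32/50 (slack 18); labor 20/20 (tight); oven time 40/40 (tight).
Slack constraints have shadow price 0 (complementary slackness).
Dual feasibility on the basic columns requires 2·y_labor + 5·y_oven time = 47, 3·y_labor + 5·y_oven time = 55.5.
This yields shadow prices y_labor = 8.5, y_oven time = 6.
Δz = y_labor·Δb = 8.5 × (1) = 8.5, so new z* = 410 + 8.5 = 418.5.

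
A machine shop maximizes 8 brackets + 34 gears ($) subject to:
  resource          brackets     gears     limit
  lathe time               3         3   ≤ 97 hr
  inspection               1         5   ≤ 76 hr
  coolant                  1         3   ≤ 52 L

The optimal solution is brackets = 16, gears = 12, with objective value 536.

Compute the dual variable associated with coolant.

Binding: inspection and coolant. Non-binding: lathe time (13 unused).
By complementary slackness, y = 0 for the non-binding constraint.
Dual feasibility on the basic columns requires 1·y_inspection + 1·y_coolant = 8, 5·y_inspection + 3·y_coolant = 34.
This yields shadow prices y_inspection = 5, y_coolant = 3.
Shadow price of coolant = 3.

3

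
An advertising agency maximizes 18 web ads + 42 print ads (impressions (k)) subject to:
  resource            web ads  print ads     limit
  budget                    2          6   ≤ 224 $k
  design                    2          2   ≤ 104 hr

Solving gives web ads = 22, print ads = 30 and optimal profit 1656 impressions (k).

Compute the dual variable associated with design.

At the optimum: budget uses 224 of 224 (binding); design uses 104 of 104 (binding).
From A_Bᵀ y = c: 2·y_budget + 2·y_design = 18; 6·y_budget + 2·y_design = 42.
This yields shadow prices y_budget = 6, y_design = 3.
Shadow price of design = 3.

3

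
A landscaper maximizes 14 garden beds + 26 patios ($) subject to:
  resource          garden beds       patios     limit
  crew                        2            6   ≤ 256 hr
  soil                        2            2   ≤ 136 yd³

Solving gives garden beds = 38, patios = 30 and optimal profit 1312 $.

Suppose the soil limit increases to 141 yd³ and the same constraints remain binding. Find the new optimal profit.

Check each constraint at x*: crew 256/256 (tight); soil 136/136 (tight).
Dual feasibility on the basic columns requires 2·y_crew + 2·y_soil = 14, 6·y_crew + 2·y_soil = 26.
Solving: y_crew = 3, y_soil = 4.
Δz = y_soil·Δb = 4 × (5) = 20, so new z* = 1312 + 20 = 1332.

1332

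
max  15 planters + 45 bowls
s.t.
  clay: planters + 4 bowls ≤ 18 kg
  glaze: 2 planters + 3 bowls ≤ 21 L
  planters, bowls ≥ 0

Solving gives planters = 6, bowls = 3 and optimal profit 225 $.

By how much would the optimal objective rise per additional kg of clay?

Check each constraint at x*: clay 18/18 (tight); glaze 21/21 (tight).
From A_Bᵀ y = c: 1·y_clay + 2·y_glaze = 15; 4·y_clay + 3·y_glaze = 45.
Solving: y_clay = 9, y_glaze = 3.
Shadow price of clay = 9.

9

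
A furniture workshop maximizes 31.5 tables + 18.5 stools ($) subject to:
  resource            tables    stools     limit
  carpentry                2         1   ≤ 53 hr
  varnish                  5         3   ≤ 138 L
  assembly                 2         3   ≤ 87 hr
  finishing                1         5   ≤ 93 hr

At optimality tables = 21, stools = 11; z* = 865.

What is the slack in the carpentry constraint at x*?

carpentry used = 2·21 + 1·11 = 53; slack = 53 − 53 = 0.

0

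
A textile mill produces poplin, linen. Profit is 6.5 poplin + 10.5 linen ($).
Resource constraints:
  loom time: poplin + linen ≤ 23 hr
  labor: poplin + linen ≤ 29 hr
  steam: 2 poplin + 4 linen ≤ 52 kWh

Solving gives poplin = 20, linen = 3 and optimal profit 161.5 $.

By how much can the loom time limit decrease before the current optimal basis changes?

Binding constraints: loom time, steam. The basis is B = [[1,1],[2,4]] with det 2.
Per unit decrease in loom time, x* moves by d = (-2, 1).
The basis stays optimal until poplin reaches 0; allowable decrease = 10 hr.

10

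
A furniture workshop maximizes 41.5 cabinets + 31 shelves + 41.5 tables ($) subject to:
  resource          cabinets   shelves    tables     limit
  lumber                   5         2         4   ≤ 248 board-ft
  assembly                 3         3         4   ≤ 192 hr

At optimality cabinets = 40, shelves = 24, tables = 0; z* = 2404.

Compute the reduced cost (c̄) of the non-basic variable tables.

Check each constraint at x*: lumber 248/248 (tight); assembly 192/192 (tight).
Dual feasibility on the basic columns requires 5·y_lumber + 3·y_assembly = 41.5, 2·y_lumber + 3·y_assembly = 31.
This yields shadow prices y_lumber = 3.5, y_assembly = 8.
Reduced cost of tables: c₃ − yᵀa₃ = 41.5 − (3.5·4 + 8·4) = 41.5 − 46 = -4.5.

-4.5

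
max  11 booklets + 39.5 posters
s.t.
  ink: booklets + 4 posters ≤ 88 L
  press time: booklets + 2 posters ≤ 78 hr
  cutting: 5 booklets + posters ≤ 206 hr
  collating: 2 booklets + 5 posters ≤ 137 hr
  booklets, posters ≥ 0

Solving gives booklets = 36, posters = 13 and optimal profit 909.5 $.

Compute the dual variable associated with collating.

At the optimum: ink uses 88 of 88 (binding); press time uses 62 of 78 (slack = 16); cutting uses 193 of 206 (slack = 13); collating uses 137 of 137 (binding).
Slack constraints have shadow price 0 (complementary slackness).
Dual feasibility on the basic columns requires 1·y_ink + 2·y_collating = 11, 4·y_ink + 5·y_collating = 39.5.
→ y_ink = 8 and y_collating = 1.5.
Shadow price of collating = 1.5.

1.5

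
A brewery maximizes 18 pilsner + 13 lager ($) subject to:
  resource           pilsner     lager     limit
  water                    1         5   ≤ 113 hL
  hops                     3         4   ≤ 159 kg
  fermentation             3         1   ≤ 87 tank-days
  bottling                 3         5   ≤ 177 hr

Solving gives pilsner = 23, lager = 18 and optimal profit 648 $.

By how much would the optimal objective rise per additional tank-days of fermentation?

5.5

Check each constraint at x*: water 113/113 (tight); hops 141/159 (slack 18); fermentation 87/87 (tight); bottling 159/177 (slack 18).
Slack constraints have shadow price 0 (complementary slackness).
Dual feasibility on the basic columns requires 1·y_water + 3·y_fermentation = 18, 5·y_water + 1·y_fermentation = 13.
Solving: y_water = 1.5, y_fermentation = 5.5.
Shadow price of fermentation = 5.5.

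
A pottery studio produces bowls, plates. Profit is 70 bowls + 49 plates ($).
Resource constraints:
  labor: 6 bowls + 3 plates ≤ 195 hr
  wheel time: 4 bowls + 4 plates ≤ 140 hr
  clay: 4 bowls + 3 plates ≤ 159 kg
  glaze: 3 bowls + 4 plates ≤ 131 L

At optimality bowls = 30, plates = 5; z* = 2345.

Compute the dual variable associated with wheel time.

At the optimum: labor uses 195 of 195 (binding); wheel time uses 140 of 140 (binding); clay uses 135 of 159 (slack = 24); glaze uses 110 of 131 (slack = 21).
Since clay, glaze are not tight, their duals are 0.
From A_Bᵀ y = c: 6·y_labor + 4·y_wheel time = 70; 3·y_labor + 4·y_wheel time = 49.
Solving: y_labor = 7, y_wheel time = 7.
Shadow price of wheel time = 7.

7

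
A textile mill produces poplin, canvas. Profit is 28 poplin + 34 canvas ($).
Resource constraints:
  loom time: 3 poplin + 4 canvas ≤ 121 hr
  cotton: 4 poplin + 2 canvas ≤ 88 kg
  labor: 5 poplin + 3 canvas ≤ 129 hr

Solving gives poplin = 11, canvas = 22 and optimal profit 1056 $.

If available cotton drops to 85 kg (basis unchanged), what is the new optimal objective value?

1053

Check each constraint at x*: loom time 121/121 (tight); cotton 88/88 (tight); labor 121/129 (slack 8).
By complementary slackness, y = 0 for the non-binding constraint.
Dual feasibility on the basic columns requires 3·y_loom time + 4·y_cotton = 28, 4·y_loom time + 2·y_cotton = 34.
This yields shadow prices y_loom time = 8, y_cotton = 1.
Δz = y_cotton·Δb = 1 × (-3) = -3, so new z* = 1056 − 3 = 1053.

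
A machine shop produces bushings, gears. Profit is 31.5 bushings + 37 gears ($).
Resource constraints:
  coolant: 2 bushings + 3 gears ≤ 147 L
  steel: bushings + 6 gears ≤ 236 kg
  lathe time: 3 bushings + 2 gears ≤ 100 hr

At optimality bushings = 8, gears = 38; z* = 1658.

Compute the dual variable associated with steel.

3

Check each constraint at x*: coolant 130/147 (slack 17); steel 236/236 (tight); lathe time 100/100 (tight).
Since coolant is not tight, its dual is 0.
Dual feasibility on the basic columns requires 1·y_steel + 3·y_lathe time = 31.5, 6·y_steel + 2·y_lathe time = 37.
This yields shadow prices y_steel = 3, y_lathe time = 9.5.
Shadow price of steel = 3.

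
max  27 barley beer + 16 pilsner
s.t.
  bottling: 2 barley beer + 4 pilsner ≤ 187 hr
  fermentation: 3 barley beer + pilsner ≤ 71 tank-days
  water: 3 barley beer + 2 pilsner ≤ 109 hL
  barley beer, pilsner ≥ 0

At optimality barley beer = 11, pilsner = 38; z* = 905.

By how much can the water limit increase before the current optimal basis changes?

Binding constraints: fermentation, water. The basis is B = [[3,1],[3,2]] with det 3.
Per unit increase in water, x* moves by d = (-0.3333, 1).
The basis stays optimal until bottling becomes binding; allowable increase = 3.9 hL.

3.9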